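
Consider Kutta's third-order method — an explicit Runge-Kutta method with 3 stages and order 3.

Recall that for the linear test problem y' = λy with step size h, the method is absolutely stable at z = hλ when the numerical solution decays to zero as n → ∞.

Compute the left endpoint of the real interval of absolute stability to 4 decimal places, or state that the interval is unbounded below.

left endpoint -2.5127.

On y'=λy, z=hλ:
  order 3, 3-stage ⇒ R(z)=1+z+z^2/2+z^3/6
  (e.g. R(-0.95)=0.35835, |R|=0.35835)

Boundary: |R(x)|=1, x<0.
x=-0.95: |R|=0.3584
|R(-2.17)|=0.5186 |R(-1.85)|=0.1940 |R(-0.84)|=0.4140
Bisect:
  x_lo=-3.3173 |R|=2.8993  x_hi=-0.2187 |R|=0.8035
  mid=-1.76801 |R|=0.12618 →hi
  mid=-2.54267 |R|=1.04988 →lo
  mid=-2.15534 |R|=0.50137 →hi
  mid=-2.34901 |R|=0.75033 →hi
  mid=-2.44584 |R|=0.89333 →hi
  mid=-2.49425 |R|=0.96985 →hi
  mid=-2.51846 |R|=1.00942 →lo
  mid=-2.50636 |R|=0.98953 →hi
  ...
  [-2.51279,-2.51260] ⇒ x*=-2.5127
So |R|<1 on (-2.5127, 0).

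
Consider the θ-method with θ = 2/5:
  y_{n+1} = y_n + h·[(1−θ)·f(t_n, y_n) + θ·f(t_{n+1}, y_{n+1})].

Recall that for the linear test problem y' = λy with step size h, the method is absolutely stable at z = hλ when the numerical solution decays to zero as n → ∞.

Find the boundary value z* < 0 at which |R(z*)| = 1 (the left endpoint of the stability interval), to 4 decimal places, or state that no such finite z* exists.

z* = -10.0000.

Set f=λy, z=hλ:
  y_{n+1} = y_n + z·[3/5·y_n + 2/5·y_{n+1}] ⇒ (1 − 2/5z)y_{n+1} = (1 + 3/5z)y_n
  R(z) = (1 + 3/5z)/(1 − 2/5z).

Boundary: |R(x)|=1, x<0.
x=-1.78: |R|=0.0397
R=−1: 1+3/5x = −1+2/5x ⇒ -1/5x=2 ⇒ x=2/(-1/5)=-10.0000
Confirm numerically:
  x=-9.720: |R|=0.98854 <1
  x=-7.989: |R|=0.90414 <1
  x=-7.419: |R|=0.86990 <1
  x=-7.093: |R|=0.84848 <1
  x=-10.544: |R|=1.02085 >1
  x=-10.187: |R|=1.00737 >1
  x=-10.162: |R|=1.00640 >1
Interval (-10.0000, 0).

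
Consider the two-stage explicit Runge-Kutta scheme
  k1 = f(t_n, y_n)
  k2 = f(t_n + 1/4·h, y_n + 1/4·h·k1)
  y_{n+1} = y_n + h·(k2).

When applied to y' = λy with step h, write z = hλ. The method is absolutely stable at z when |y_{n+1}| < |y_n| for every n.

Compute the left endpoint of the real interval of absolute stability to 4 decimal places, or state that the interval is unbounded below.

Set f=λy, z=hλ:
  k1=λy_n ⇒ h·k1=z·y_n;  k2=λ(1+1/4z)y_n ⇒ h·k2=z(1+1/4z)y_n
  y_{n+1}/y_n = 1 + z(1+1/4z) = 1 + z + 1/4z²
  ⇒ R(z) = 1 + z + 1/4z².

Boundary: |R(x)|=1, x<0.
x=-0.96: |R|=0.2704
R=1: x+1/4x²=0 ⇒ x=−4=-4.0000; min R=1−1/(4·1/4)=0.0000>−1
Confirm numerically:
  x=-3.847: |R|=0.85285 <1
  x=-2.759: |R|=0.14402 <1
  x=-2.401: |R|=0.04020 <1
  x=-4.405: |R|=1.44601 >1
  x=-4.214: |R|=1.22545 >1
Interval (-4.0000, 0).

left endpoint -4.0000.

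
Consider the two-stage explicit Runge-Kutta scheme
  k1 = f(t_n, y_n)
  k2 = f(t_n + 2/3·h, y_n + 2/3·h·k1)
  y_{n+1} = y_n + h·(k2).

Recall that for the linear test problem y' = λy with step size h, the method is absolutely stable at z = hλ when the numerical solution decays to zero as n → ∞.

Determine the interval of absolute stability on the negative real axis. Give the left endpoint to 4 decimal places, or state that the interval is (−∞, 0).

On y'=λy, z=hλ:
  k1=λy_n ⇒ h·k1=z·y_n;  k2=λ(1+2/3z)y_n ⇒ h·k2=z(1+2/3z)y_n
  y_{n+1}/y_n = 1 + z(1+2/3z) = 1 + z + 2/3z²
  Hence R(z) = 1 + z + 2/3z².

Need |R(x)|<1, x<0.
x=-0.33: |R|=0.7426
R=1: x+2/3x²=0 ⇒ x=−3/2=-1.5000; min R=1−1/(4·2/3)=0.6250>−1
Confirm numerically:
  x=-1.215: |R|=0.76915 <1
  x=-0.803: |R|=0.62687 <1
  x=-0.766: |R|=0.62517 <1
  x=-1.977: |R|=1.62869 >1
  x=-1.765: |R|=1.31182 >1
So |R|<1 on (-1.5000, 0).

(-1.5000, 0).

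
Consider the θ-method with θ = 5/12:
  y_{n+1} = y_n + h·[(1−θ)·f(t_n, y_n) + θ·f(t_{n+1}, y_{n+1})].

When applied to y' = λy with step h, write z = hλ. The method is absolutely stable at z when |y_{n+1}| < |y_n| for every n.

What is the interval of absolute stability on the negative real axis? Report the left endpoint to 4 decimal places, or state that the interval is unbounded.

Set f=λy, z=hλ:
  y_{n+1} = y_n + z·[7/12·y_n + 5/12·y_{n+1}] ⇒ (1 − 5/12z)y_{n+1} = (1 + 7/12z)y_n
  R(z) = (1 + 7/12z)/(1 − 5/12z).

Need |R(x)|<1, x<0.
x=-1.16: |R|=0.2180
R=−1: 1+7/12x = −1+5/12x ⇒ -1/6x=2 ⇒ x=2/(-1/6)=-12.0000
Confirm numerically:
  x=-9.611: |R|=0.92044 <1
  x=-9.269: |R|=0.90638 <1
  x=-8.210: |R|=0.85712 <1
  x=-5.276: |R|=0.64961 <1
  x=-12.520: |R|=1.01394 >1
  x=-12.349: |R|=1.00947 >1
  x=-12.061: |R|=1.00169 >1
Stable set (-12.0000, 0).

z∈(-12.0000,0).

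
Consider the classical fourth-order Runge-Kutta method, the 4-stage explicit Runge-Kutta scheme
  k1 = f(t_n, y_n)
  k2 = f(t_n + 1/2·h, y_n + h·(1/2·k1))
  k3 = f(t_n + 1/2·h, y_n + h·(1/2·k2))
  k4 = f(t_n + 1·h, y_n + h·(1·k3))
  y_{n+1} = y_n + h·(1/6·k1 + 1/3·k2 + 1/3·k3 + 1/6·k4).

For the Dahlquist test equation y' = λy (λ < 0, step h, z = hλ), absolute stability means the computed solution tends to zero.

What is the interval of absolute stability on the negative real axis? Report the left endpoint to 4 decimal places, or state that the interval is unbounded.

z∈(-2.7853,0).

With y'=λy (z=hλ):
  order 4, 4-stage ⇒ R(z)=1+z+z^2/2+z^3/6+z^4/24
  (e.g. R(-1.25)=0.30745, |R|=0.30745)

Find x<0 with |R(x)|<1.
x=-1.25: |R|=0.3075
|R(-2.51)|=0.6583 |R(-2.12)|=0.3808 |R(-1.49)|=0.2741
Bisect:
  x_lo=-3.0971 |R|=1.5812  x_hi=-0.2867 |R|=0.7508
  mid=-1.69188 |R|=0.27360 →hi
  mid=-2.39447 |R|=0.55386 →hi
  mid=-2.74576 |R|=0.94202 →hi
  mid=-2.92141 |R|=1.22538 →lo
  mid=-2.83359 |R|=1.07528 →lo
  mid=-2.78967 |R|=1.00662 →lo
  mid=-2.76772 |R|=0.97382 →hi
  ...
  [-2.78539,-2.78521] ⇒ x*=-2.7853
Stable set (-2.7853, 0).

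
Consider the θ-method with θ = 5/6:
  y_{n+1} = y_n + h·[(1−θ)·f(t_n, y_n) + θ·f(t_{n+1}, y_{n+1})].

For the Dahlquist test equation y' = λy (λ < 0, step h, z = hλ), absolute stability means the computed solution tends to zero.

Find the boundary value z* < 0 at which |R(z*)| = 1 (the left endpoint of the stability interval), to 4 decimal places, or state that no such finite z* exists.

Set f=λy, z=hλ:
  y_{n+1} = y_n + z·[1/6·y_n + 5/6·y_{n+1}] ⇒ (1 − 5/6z)y_{n+1} = (1 + 1/6z)y_n
  Hence R(z) = (1 + 1/6z)/(1 − 5/6z).

Solve |R(x)|<1 on ℝ⁻.
x=-1.18: |R|=0.4050
x=-2: |R|=0.2500
x=-10: |R|=0.0714
x=-100: |R|=0.1858
θ=5/6≥1/2 ⇒ |1+1/6x|<|1−5/6x| ∀x<0 ⇒ stable on all of ℝ⁻.

(−∞, 0) — no finite endpoint.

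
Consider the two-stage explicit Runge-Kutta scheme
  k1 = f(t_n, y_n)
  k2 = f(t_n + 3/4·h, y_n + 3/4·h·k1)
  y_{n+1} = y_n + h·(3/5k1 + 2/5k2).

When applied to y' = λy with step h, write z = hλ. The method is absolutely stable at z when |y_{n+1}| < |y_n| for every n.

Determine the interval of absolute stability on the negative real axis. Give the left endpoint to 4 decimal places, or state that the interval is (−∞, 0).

z∈(-3.3333,0).

Test eqn y'=λy, z=hλ:
  k1=λy_n ⇒ h·k1=z·y_n;  k2=λ(1+3/4z)y_n ⇒ h·k2=z(1+3/4z)y_n
  y_{n+1}/y_n = 1 + 3/5z + 2/5z(1+3/4z) = 1 + z + 3/10z²
  ⇒ R(z) = 1 + z + 3/10z².

Need |R(x)|<1, x<0.
x=-0.58: |R|=0.5209
R=1: x+3/10x²=0 ⇒ x=−10/3=-3.3333; min R=1−1/(4·3/10)=0.1667>−1
Confirm numerically:
  x=-2.750: |R|=0.51875 <1
  x=-2.566: |R|=0.40931 <1
  x=-1.962: |R|=0.19283 <1
  x=-1.881: |R|=0.18045 <1
  x=-3.890: |R|=1.64963 >1
  x=-3.444: |R|=1.11434 >1
Interval (-3.3333, 0).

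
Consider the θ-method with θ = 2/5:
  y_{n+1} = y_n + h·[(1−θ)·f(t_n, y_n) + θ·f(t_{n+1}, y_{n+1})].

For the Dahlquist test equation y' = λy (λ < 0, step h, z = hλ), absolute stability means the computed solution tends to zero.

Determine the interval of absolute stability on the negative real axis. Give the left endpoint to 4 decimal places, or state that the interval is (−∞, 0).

Set f=λy, z=hλ:
  y_{n+1} = y_n + z·[3/5·y_n + 2/5·y_{n+1}] ⇒ (1 − 2/5z)y_{n+1} = (1 + 3/5z)y_n
  ⇒ R(z) = (1 + 3/5z)/(1 − 2/5z).

Solve |R(x)|<1 on ℝ⁻.
x=-0.58: |R|=0.5292
R=−1: 1+3/5x = −1+2/5x ⇒ -1/5x=2 ⇒ x=2/(-1/5)=-10.0000
Confirm numerically:
  x=-9.785: |R|=0.99125 <1
  x=-7.530: |R|=0.87687 <1
  x=-5.994: |R|=0.76419 <1
  x=-10.582: |R|=1.02224 >1
  x=-10.417: |R|=1.01614 >1
  x=-10.281: |R|=1.01099 >1
So |R|<1 on (-10.0000, 0).

(-10.0000, 0).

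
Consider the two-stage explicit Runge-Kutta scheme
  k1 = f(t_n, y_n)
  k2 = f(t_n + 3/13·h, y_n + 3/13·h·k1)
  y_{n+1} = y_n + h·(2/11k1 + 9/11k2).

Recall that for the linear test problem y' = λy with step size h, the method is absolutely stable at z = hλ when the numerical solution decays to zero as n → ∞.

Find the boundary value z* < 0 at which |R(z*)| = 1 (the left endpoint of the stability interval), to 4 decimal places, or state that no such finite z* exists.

left endpoint -5.2963.

With y'=λy (z=hλ):
  k1=λy_n ⇒ h·k1=z·y_n;  k2=λ(1+3/13z)y_n ⇒ h·k2=z(1+3/13z)y_n
  y_{n+1}/y_n = 1 + 2/11z + 9/11z(1+3/13z) = 1 + z + 27/143z²
  R(z) = 1 + z + 27/143z².

Need |R(x)|<1, x<0.
x=-1.41: |R|=0.0346
R=1: x+27/143x²=0 ⇒ x=−143/27=-5.2963; min R=1−1/(4·27/143)=-0.3241>−1
Confirm numerically:
  x=-3.795: |R|=0.07574 <1
  x=-2.943: |R|=0.30766 <1
  x=-2.819: |R|=0.31856 <1
  x=-2.467: |R|=0.31788 <1
  x=-5.744: |R|=1.48555 >1
  x=-5.726: |R|=1.46457 >1
  x=-5.470: |R|=1.17940 >1
Stable set (-5.2963, 0).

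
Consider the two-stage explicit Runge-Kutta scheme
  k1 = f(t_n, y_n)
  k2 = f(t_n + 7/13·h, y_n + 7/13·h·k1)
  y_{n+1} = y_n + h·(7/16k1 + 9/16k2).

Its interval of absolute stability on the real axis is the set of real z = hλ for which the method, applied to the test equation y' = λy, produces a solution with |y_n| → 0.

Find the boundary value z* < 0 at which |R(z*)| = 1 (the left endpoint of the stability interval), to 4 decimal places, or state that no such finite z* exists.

Set f=λy, z=hλ:
  k1=λy_n ⇒ h·k1=z·y_n;  k2=λ(1+7/13z)y_n ⇒ h·k2=z(1+7/13z)y_n
  y_{n+1}/y_n = 1 + 7/16z + 9/16z(1+7/13z) = 1 + z + 63/208z²
  so R(z) = 1 + z + 63/208z².

Boundary: |R(x)|=1, x<0.
x=-0.62: |R|=0.4964
R=1: x+63/208x²=0 ⇒ x=−208/63=-3.3016; min R=1−1/(4·63/208)=0.1746>−1
Confirm numerically:
  x=-2.694: |R|=0.50423 <1
  x=-2.457: |R|=0.37147 <1
  x=-2.230: |R|=0.27621 <1
  x=-1.418: |R|=0.19102 <1
  x=-3.742: |R|=1.49916 >1
  x=-3.387: |R|=1.08762 >1
Stable set (-3.3016, 0).

left endpoint -3.3016.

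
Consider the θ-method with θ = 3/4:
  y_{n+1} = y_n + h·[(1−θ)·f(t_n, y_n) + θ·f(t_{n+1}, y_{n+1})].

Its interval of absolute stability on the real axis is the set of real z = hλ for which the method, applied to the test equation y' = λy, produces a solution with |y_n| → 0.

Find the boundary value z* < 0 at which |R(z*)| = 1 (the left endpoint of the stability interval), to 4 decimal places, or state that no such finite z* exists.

interval (−∞, 0).

On y'=λy, z=hλ:
  y_{n+1} = y_n + z·[1/4·y_n + 3/4·y_{n+1}] ⇒ (1 − 3/4z)y_{n+1} = (1 + 1/4z)y_n
  R(z) = (1 + 1/4z)/(1 − 3/4z).

Boundary: |R(x)|=1, x<0.
x=-1.67: |R|=0.2586
x=-2: |R|=0.2000
x=-10: |R|=0.1765
x=-100: |R|=0.3158
θ=3/4≥1/2 ⇒ |1+1/4x|<|1−3/4x| ∀x<0 ⇒ interval (−∞,0).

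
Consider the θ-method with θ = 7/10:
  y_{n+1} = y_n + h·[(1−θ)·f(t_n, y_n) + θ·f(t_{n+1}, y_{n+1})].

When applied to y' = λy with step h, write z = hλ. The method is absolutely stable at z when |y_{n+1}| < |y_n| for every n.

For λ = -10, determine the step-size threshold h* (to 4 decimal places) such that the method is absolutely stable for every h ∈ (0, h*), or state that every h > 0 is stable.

unbounded; (−∞, 0). Any h>0 works for λ=-10.

On y'=λy, z=hλ:
  y_{n+1} = y_n + z·[3/10·y_n + 7/10·y_{n+1}] ⇒ (1 − 7/10z)y_{n+1} = (1 + 3/10z)y_n
  so R(z) = (1 + 3/10z)/(1 − 7/10z).

Find x<0 with |R(x)|<1.
x=-0.55: |R|=0.6029
x=-2: |R|=0.1667
x=-10: |R|=0.2500
x=-100: |R|=0.4085
θ=7/10≥1/2 ⇒ |1+3/10x|<|1−7/10x| ∀x<0 ⇒ unbounded interval.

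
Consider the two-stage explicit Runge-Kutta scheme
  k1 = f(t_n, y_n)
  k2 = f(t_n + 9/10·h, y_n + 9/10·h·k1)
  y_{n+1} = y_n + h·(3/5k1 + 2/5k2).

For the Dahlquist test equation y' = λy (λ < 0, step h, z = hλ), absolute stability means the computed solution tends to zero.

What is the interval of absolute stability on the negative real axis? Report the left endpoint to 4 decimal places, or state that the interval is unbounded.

Set f=λy, z=hλ:
  k1=λy_n ⇒ h·k1=z·y_n;  k2=λ(1+9/10z)y_n ⇒ h·k2=z(1+9/10z)y_n
  y_{n+1}/y_n = 1 + 3/5z + 2/5z(1+9/10z) = 1 + z + 9/25z²
  Hence R(z) = 1 + z + 9/25z².

Need |R(x)|<1, x<0.
x=-1.46: |R|=0.3074
R=1: x+9/25x²=0 ⇒ x=−25/9=-2.7778; min R=1−1/(4·9/25)=0.3056>−1
Confirm numerically:
  x=-2.109: |R|=0.49224 <1
  x=-1.967: |R|=0.42587 <1
  x=-1.750: |R|=0.35250 <1
  x=-1.264: |R|=0.31117 <1
  x=-3.377: |R|=1.72849 >1
  x=-2.865: |R|=1.08996 >1
Interval (-2.7778, 0).

(-2.7778, 0).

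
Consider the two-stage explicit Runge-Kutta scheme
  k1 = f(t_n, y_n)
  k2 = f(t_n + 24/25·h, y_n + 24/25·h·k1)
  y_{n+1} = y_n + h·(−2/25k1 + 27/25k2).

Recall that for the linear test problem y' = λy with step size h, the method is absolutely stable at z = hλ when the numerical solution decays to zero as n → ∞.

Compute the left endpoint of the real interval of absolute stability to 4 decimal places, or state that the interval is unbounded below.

z* = -0.9645.

On y'=λy, z=hλ:
  k1=λy_n ⇒ h·k1=z·y_n;  k2=λ(1+24/25z)y_n ⇒ h·k2=z(1+24/25z)y_n
  y_{n+1}/y_n = 1 − 2/25z + 27/25z(1+24/25z) = 1 + z + 648/625z²
  so R(z) = 1 + z + 648/625z².

Solve |R(x)|<1 on ℝ⁻.
x=-1.56: |R|=1.9632
R=1: x+648/625x²=0 ⇒ x=−625/648=-0.9645; min R=1−1/(4·648/625)=0.7589>−1
Confirm numerically:
  x=-0.774: |R|=0.84712 <1
  x=-0.723: |R|=0.81897 <1
  x=-0.539: |R|=0.76221 <1
  x=-0.472: |R|=0.75898 <1
  x=-1.523: |R|=1.88189 >1
  x=-1.394: |R|=1.62075 >1
  x=-1.270: |R|=1.40225 >1
So |R|<1 on (-0.9645, 0).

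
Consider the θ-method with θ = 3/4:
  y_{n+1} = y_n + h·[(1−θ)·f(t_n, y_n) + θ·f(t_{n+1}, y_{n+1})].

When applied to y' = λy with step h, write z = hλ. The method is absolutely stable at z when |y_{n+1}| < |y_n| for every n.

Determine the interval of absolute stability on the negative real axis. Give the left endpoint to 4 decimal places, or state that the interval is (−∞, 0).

Set f=λy, z=hλ:
  y_{n+1} = y_n + z·[1/4·y_n + 3/4·y_{n+1}] ⇒ (1 − 3/4z)y_{n+1} = (1 + 1/4z)y_n
  R(z) = (1 + 1/4z)/(1 − 3/4z).

Need |R(x)|<1, x<0.
x=-0.77: |R|=0.5119
x=-2: |R|=0.2000
x=-10: |R|=0.1765
x=-100: |R|=0.3158
θ=3/4≥1/2 ⇒ |1+1/4x|<|1−3/4x| ∀x<0 ⇒ unbounded interval.

unbounded; (−∞, 0).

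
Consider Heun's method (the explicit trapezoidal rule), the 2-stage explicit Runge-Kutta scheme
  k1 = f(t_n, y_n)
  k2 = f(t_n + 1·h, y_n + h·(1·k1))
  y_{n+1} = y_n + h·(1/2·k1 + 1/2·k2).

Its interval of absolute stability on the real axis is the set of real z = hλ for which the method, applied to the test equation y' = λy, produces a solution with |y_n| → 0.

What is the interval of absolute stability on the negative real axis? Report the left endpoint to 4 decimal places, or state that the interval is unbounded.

Test eqn y'=λy, z=hλ:
  order 2, 2-stage ⇒ R(z)=1+z+z^2/2
  (e.g. R(-1.06)=0.50180, |R|=0.50180)

Solve |R(x)|<1 on ℝ⁻.
x=-1.06: |R|=0.5018
|R(-1.76)|=0.7888 |R(-1.13)|=0.5085 |R(-0.8)|=0.5200
Bisect:
  x_lo=-2.3403 |R|=1.3981  x_hi=-0.0662 |R|=0.9360
  mid=-1.20323 |R|=0.52065 →hi
  mid=-1.77174 |R|=0.79780 →hi
  mid=-2.05600 |R|=1.05757 →lo
  mid=-1.91387 |R|=0.91758 →hi
  mid=-1.98494 |R|=0.98505 →hi
  mid=-2.02047 |R|=1.02068 →lo
  mid=-2.00270 |R|=1.00271 →lo
  mid=-1.99382 |R|=0.99384 →hi
  ...
  [-2.00007,-1.99993] ⇒ x*=-2.0000
Stable set (-2.0000, 0).

z∈(-2.0000,0).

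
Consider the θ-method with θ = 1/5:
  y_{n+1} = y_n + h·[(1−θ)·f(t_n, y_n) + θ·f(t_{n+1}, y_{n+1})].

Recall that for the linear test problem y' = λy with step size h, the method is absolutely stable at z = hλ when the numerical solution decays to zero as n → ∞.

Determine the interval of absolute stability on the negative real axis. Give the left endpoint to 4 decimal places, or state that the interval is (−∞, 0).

(-3.3333, 0).

With y'=λy (z=hλ):
  y_{n+1} = y_n + z·[4/5·y_n + 1/5·y_{n+1}] ⇒ (1 − 1/5z)y_{n+1} = (1 + 4/5z)y_n
  R(z) = (1 + 4/5z)/(1 − 1/5z).

Boundary: |R(x)|=1, x<0.
x=-1.36: |R|=0.0692
R=−1: 1+4/5x = −1+1/5x ⇒ -3/5x=2 ⇒ x=2/(-3/5)=-3.3333
Confirm numerically:
  x=-3.269: |R|=0.97666 <1
  x=-2.011: |R|=0.43417 <1
  x=-1.680: |R|=0.25749 <1
  x=-3.819: |R|=1.16521 >1
  x=-3.698: |R|=1.12578 >1
  x=-3.678: |R|=1.11915 >1
Interval (-3.3333, 0).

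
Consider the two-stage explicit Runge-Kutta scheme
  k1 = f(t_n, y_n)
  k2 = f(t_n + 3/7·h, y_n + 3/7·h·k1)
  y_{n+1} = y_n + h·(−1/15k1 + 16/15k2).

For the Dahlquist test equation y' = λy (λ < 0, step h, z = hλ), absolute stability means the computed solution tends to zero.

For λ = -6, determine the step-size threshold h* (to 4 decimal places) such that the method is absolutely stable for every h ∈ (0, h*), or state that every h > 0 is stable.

(-2.1875,0); λ=-6 ⇒ h* = (35/16)/6 = 0.3646.

Test eqn y'=λy, z=hλ:
  k1=λy_n ⇒ h·k1=z·y_n;  k2=λ(1+3/7z)y_n ⇒ h·k2=z(1+3/7z)y_n
  y_{n+1}/y_n = 1 − 1/15z + 16/15z(1+3/7z) = 1 + z + 16/35z²
  so R(z) = 1 + z + 16/35z².

Need |R(x)|<1, x<0.
x=-1.7: |R|=0.6211
R=1: x+16/35x²=0 ⇒ x=−35/16=-2.1875; min R=1−1/(4·16/35)=0.4531>−1
Confirm numerically:
  x=-2.109: |R|=0.92432 <1
  x=-1.821: |R|=0.69490 <1
  x=-1.657: |R|=0.59815 <1
  x=-1.580: |R|=0.56121 <1
  x=-2.350: |R|=1.17457 >1
  x=-2.234: |R|=1.04749 >1
  x=-2.232: |R|=1.04541 >1
Interval (-2.1875, 0).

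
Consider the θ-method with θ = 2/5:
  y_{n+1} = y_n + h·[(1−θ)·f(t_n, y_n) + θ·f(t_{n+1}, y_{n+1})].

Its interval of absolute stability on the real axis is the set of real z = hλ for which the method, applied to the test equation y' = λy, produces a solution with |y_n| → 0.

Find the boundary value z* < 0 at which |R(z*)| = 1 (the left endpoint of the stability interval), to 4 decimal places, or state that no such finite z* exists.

left endpoint -10.0000.

On y'=λy, z=hλ:
  y_{n+1} = y_n + z·[3/5·y_n + 2/5·y_{n+1}] ⇒ (1 − 2/5z)y_{n+1} = (1 + 3/5z)y_n
  ⇒ R(z) = (1 + 3/5z)/(1 − 2/5z).

Boundary: |R(x)|=1, x<0.
x=-0.56: |R|=0.5425
R=−1: 1+3/5x = −1+2/5x ⇒ -1/5x=2 ⇒ x=2/(-1/5)=-10.0000
Confirm numerically:
  x=-9.733: |R|=0.98909 <1
  x=-8.809: |R|=0.94734 <1
  x=-5.290: |R|=0.69769 <1
  x=-10.570: |R|=1.02181 >1
  x=-10.479: |R|=1.01845 >1
  x=-10.111: |R|=1.00440 >1
Interval (-10.0000, 0).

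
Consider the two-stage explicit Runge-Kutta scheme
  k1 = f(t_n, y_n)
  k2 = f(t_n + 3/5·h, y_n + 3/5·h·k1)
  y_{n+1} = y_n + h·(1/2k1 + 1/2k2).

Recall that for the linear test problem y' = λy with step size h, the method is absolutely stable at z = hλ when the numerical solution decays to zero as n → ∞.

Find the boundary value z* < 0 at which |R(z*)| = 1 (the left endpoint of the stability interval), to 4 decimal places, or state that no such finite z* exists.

left endpoint -3.3333.

Test eqn y'=λy, z=hλ:
  k1=λy_n ⇒ h·k1=z·y_n;  k2=λ(1+3/5z)y_n ⇒ h·k2=z(1+3/5z)y_n
  y_{n+1}/y_n = 1 + 1/2z + 1/2z(1+3/5z) = 1 + z + 3/10z²
  ⇒ R(z) = 1 + z + 3/10z².

Need |R(x)|<1, x<0.
x=-0.71: |R|=0.4412
R=1: x+3/10x²=0 ⇒ x=−10/3=-3.3333; min R=1−1/(4·3/10)=0.1667>−1
Confirm numerically:
  x=-2.578: |R|=0.41583 <1
  x=-2.483: |R|=0.36659 <1
  x=-2.014: |R|=0.20286 <1
  x=-1.337: |R|=0.19927 <1
  x=-3.904: |R|=1.66836 >1
  x=-3.741: |R|=1.45752 >1
  x=-3.536: |R|=1.21499 >1
Stable set (-3.3333, 0).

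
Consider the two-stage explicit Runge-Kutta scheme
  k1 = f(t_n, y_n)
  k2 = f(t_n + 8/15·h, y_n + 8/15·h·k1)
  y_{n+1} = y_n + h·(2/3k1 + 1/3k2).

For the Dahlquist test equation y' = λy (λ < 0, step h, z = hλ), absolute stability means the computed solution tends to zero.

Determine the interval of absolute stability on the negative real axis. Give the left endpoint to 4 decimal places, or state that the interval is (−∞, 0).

(-5.6250, 0).

With y'=λy (z=hλ):
  k1=λy_n ⇒ h·k1=z·y_n;  k2=λ(1+8/15z)y_n ⇒ h·k2=z(1+8/15z)y_n
  y_{n+1}/y_n = 1 + 2/3z + 1/3z(1+8/15z) = 1 + z + 8/45z²
  so R(z) = 1 + z + 8/45z².

Find x<0 with |R(x)|<1.
x=-0.31: |R|=0.7071
R=1: x+8/45x²=0 ⇒ x=−45/8=-5.6250; min R=1−1/(4·8/45)=-0.4062>−1
Confirm numerically:
  x=-5.433: |R|=0.81455 <1
  x=-4.966: |R|=0.41821 <1
  x=-4.302: |R|=0.01183 <1
  x=-4.276: |R|=0.02548 <1
  x=-6.116: |R|=1.53386 >1
  x=-5.881: |R|=1.26765 >1
So |R|<1 on (-5.6250, 0).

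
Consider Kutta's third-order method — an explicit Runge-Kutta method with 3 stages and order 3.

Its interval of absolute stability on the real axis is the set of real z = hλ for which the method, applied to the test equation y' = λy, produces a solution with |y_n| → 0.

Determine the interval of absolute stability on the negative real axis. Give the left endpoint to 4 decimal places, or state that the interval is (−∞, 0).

z∈(-2.5127,0).

Set f=λy, z=hλ:
  order 3, 3-stage ⇒ R(z)=1+z+z^2/2+z^3/6
  (e.g. R(-1.09)=0.28821, |R|=0.28821)

Find x<0 with |R(x)|<1.
x=-1.09: |R|=0.2882
|R(-2.39)|=0.8093 |R(-1.58)|=0.0108 |R(-0.88)|=0.3936
Bisect:
  x_lo=-3.1945 |R|=2.5254  x_hi=-0.2011 |R|=0.8178
  mid=-1.69780 |R|=0.07220 →hi
  mid=-2.44616 |R|=0.89383 →hi
  mid=-2.82034 |R|=1.58216 →lo
  mid=-2.63325 |R|=1.20941 →lo
  mid=-2.53971 |R|=1.04488 →lo
  mid=-2.49293 |R|=0.96772 →hi
  mid=-2.51632 |R|=1.00589 →lo
  mid=-2.50463 |R|=0.98670 →hi
  mid=-2.51047 |R|=0.99627 →hi
  mid=-2.51340 |R|=1.00107 →lo
  ...
  [-2.51285,-2.51267] ⇒ x*=-2.5127
So |R|<1 on (-2.5127, 0).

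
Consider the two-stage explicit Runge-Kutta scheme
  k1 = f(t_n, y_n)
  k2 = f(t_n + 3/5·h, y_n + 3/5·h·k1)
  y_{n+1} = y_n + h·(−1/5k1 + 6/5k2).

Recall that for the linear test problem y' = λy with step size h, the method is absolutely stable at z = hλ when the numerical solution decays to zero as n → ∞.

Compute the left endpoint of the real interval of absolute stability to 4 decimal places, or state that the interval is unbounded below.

Test eqn y'=λy, z=hλ:
  k1=λy_n ⇒ h·k1=z·y_n;  k2=λ(1+3/5z)y_n ⇒ h·k2=z(1+3/5z)y_n
  y_{n+1}/y_n = 1 − 1/5z + 6/5z(1+3/5z) = 1 + z + 18/25z²
  Hence R(z) = 1 + z + 18/25z².

Find x<0 with |R(x)|<1.
x=-0.79: |R|=0.6594
R=1: x+18/25x²=0 ⇒ x=−25/18=-1.3889; min R=1−1/(4·18/25)=0.6528>−1
Confirm numerically:
  x=-1.316: |R|=0.93094 <1
  x=-1.288: |R|=0.90644 <1
  x=-1.233: |R|=0.86161 <1
  x=-0.768: |R|=0.65667 <1
  x=-1.921: |R|=1.73597 >1
  x=-1.638: |R|=1.29379 >1
  x=-1.562: |R|=1.19469 >1
So |R|<1 on (-1.3889, 0).

left endpoint -1.3889.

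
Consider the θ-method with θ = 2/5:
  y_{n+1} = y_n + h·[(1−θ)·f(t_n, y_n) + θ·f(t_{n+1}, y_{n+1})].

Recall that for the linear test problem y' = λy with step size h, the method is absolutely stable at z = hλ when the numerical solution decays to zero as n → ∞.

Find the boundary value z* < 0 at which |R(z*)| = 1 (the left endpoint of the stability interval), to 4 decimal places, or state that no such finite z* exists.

left endpoint -10.0000.

Set f=λy, z=hλ:
  y_{n+1} = y_n + z·[3/5·y_n + 2/5·y_{n+1}] ⇒ (1 − 2/5z)y_{n+1} = (1 + 3/5z)y_n
  ⇒ R(z) = (1 + 3/5z)/(1 − 2/5z).

Boundary: |R(x)|=1, x<0.
x=-0.39: |R|=0.6626
R=−1: 1+3/5x = −1+2/5x ⇒ -1/5x=2 ⇒ x=2/(-1/5)=-10.0000
Confirm numerically:
  x=-8.850: |R|=0.94934 <1
  x=-8.219: |R|=0.91692 <1
  x=-7.623: |R|=0.88259 <1
  x=-10.441: |R|=1.01704 >1
  x=-10.375: |R|=1.01456 >1
  x=-10.023: |R|=1.00092 >1
Stable set (-10.0000, 0).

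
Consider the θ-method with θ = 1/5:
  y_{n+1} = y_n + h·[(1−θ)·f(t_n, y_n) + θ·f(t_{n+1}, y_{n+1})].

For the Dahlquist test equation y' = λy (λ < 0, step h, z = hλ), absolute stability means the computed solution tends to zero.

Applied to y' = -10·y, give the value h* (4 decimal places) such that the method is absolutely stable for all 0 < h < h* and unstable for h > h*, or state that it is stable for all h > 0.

(-3.3333,0); λ=-10 ⇒ h* = (10/3)/10 = 0.3333.

With y'=λy (z=hλ):
  y_{n+1} = y_n + z·[4/5·y_n + 1/5·y_{n+1}] ⇒ (1 − 1/5z)y_{n+1} = (1 + 4/5z)y_n
  ⇒ R(z) = (1 + 4/5z)/(1 − 1/5z).

Boundary: |R(x)|=1, x<0.
x=-1.65: |R|=0.2406
R=−1: 1+4/5x = −1+1/5x ⇒ -3/5x=2 ⇒ x=2/(-3/5)=-3.3333
Confirm numerically:
  x=-2.903: |R|=0.83664 <1
  x=-2.718: |R|=0.76082 <1
  x=-2.130: |R|=0.49369 <1
  x=-1.436: |R|=0.11560 <1
  x=-3.510: |R|=1.06228 >1
  x=-3.388: |R|=1.01955 >1
Stable set (-3.3333, 0).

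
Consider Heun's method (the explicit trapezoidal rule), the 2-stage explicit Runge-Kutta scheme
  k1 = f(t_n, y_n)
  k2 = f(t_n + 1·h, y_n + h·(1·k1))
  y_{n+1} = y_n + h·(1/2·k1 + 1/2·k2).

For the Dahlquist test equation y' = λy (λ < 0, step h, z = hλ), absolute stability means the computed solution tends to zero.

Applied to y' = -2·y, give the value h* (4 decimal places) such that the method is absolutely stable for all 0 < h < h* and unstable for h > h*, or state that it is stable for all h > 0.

(-2.0000,0); λ=-2 ⇒ h* = 1.0000.

Test eqn y'=λy, z=hλ:
  order 2, 2-stage ⇒ R(z)=1+z+z^2/2
  (e.g. R(-0.87)=0.50845, |R|=0.50845)

Find x<0 with |R(x)|<1.
x=-0.87: |R|=0.5085
|R(-1.98)|=0.9802 |R(-0.59)|=0.5840 |R(-0.54)|=0.6058
Bisect:
  x_lo=-2.5222 |R|=1.6586  x_hi=-0.2940 |R|=0.7492
  mid=-1.40812 |R|=0.58328 →hi
  mid=-1.96517 |R|=0.96578 →hi
  mid=-2.24370 |R|=1.27339 →lo
  mid=-2.10444 |R|=1.10989 →lo
  mid=-2.03481 |R|=1.03541 →lo
  mid=-1.99999 |R|=0.99999 →hi
  mid=-2.01740 |R|=1.01755 →lo
  mid=-2.00869 |R|=1.00873 →lo
  mid=-2.00434 |R|=1.00435 →lo
  ...
  [-2.00013,-1.99999] ⇒ x*=-2.0000
Interval (-2.0000, 0).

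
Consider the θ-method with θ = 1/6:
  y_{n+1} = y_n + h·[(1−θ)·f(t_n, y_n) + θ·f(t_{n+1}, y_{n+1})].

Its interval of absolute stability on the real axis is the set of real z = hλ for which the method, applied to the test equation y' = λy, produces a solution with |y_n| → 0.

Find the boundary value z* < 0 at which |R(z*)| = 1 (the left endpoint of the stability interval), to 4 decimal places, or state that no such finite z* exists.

Test eqn y'=λy, z=hλ:
  y_{n+1} = y_n + z·[5/6·y_n + 1/6·y_{n+1}] ⇒ (1 − 1/6z)y_{n+1} = (1 + 5/6z)y_n
  ⇒ R(z) = (1 + 5/6z)/(1 − 1/6z).

Boundary: |R(x)|=1, x<0.
x=-1.24: |R|=0.0276
R=−1: 1+5/6x = −1+1/6x ⇒ -2/3x=2 ⇒ x=2/(-2/3)=-3.0000
Confirm numerically:
  x=-2.712: |R|=0.86777 <1
  x=-2.381: |R|=0.70457 <1
  x=-2.273: |R|=0.64850 <1
  x=-1.839: |R|=0.40758 <1
  x=-3.463: |R|=1.19571 >1
  x=-3.338: |R|=1.14478 >1
  x=-3.092: |R|=1.04048 >1
Stable set (-3.0000, 0).

left endpoint -3.0000.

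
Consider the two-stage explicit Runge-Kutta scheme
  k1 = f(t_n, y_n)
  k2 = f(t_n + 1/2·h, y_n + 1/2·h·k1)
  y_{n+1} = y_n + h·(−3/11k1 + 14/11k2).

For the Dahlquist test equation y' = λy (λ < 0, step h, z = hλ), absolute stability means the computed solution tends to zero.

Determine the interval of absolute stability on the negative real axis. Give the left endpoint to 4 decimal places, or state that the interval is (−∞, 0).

Test eqn y'=λy, z=hλ:
  k1=λy_n ⇒ h·k1=z·y_n;  k2=λ(1+1/2z)y_n ⇒ h·k2=z(1+1/2z)y_n
  y_{n+1}/y_n = 1 − 3/11z + 14/11z(1+1/2z) = 1 + z + 7/11z²
  so R(z) = 1 + z + 7/11z².

Solve |R(x)|<1 on ℝ⁻.
x=-1.34: |R|=0.8027
R=1: x+7/11x²=0 ⇒ x=−11/7=-1.5714; min R=1−1/(4·7/11)=0.6071>−1
Confirm numerically:
  x=-1.496: |R|=0.92819 <1
  x=-0.997: |R|=0.63555 <1
  x=-0.950: |R|=0.62432 <1
  x=-1.840: |R|=1.31447 >1
  x=-1.778: |R|=1.23373 >1
  x=-1.766: |R|=1.21866 >1
Interval (-1.5714, 0).

z∈(-1.5714,0).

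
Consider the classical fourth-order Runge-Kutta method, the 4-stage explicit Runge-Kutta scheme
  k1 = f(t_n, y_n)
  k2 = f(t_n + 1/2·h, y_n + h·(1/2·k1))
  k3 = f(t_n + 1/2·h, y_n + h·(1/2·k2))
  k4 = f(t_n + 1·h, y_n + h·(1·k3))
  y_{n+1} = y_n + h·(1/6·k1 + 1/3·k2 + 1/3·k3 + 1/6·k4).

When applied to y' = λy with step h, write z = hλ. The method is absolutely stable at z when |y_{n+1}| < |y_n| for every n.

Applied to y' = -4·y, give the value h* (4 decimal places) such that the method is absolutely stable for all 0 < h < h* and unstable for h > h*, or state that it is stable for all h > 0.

(-2.7853,0); λ=-4 ⇒ h* = 0.6963.

Test eqn y'=λy, z=hλ:
  order 4, 4-stage ⇒ R(z)=1+z+z^2/2+z^3/6+z^4/24
  (e.g. R(-1.31)=0.29608, |R|=0.29608)

Need |R(x)|<1, x<0.
x=-1.31: |R|=0.2961
|R(-3.15)|=1.7043 |R(-1.67)|=0.2723 |R(-0.55)|=0.5773
Bisect:
  x_lo=-3.5191 |R|=2.7998  x_hi=-0.2020 |R|=0.8171
  mid=-1.86055 |R|=0.29614 →hi
  mid=-2.68984 |R|=0.86537 →hi
  mid=-3.10449 |R|=1.59801 →lo
  mid=-2.89717 |R|=1.18219 →lo
  mid=-2.79351 |R|=1.01245 →lo
  mid=-2.74167 |R|=0.93620 →hi
  mid=-2.76759 |R|=0.97363 →hi
  mid=-2.78055 |R|=0.99287 →hi
  mid=-2.78703 |R|=1.00262 →lo
  ...
  [-2.78541,-2.78520] ⇒ x*=-2.7853
So |R|<1 on (-2.7853, 0).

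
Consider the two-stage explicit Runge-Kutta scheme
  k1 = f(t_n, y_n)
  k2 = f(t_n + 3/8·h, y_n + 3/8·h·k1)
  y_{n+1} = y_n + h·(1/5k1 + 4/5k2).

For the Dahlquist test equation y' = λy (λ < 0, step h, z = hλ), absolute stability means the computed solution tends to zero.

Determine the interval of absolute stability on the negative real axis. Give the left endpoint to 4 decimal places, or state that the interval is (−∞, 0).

Test eqn y'=λy, z=hλ:
  k1=λy_n ⇒ h·k1=z·y_n;  k2=λ(1+3/8z)y_n ⇒ h·k2=z(1+3/8z)y_n
  y_{n+1}/y_n = 1 + 1/5z + 4/5z(1+3/8z) = 1 + z + 3/10z²
  R(z) = 1 + z + 3/10z².

Solve |R(x)|<1 on ℝ⁻.
x=-1.75: |R|=0.1688
R=1: x+3/10x²=0 ⇒ x=−10/3=-3.3333; min R=1−1/(4·3/10)=0.1667>−1
Confirm numerically:
  x=-3.060: |R|=0.74908 <1
  x=-1.995: |R|=0.19901 <1
  x=-1.704: |R|=0.16708 <1
  x=-3.808: |R|=1.54226 >1
  x=-3.603: |R|=1.29148 >1
  x=-3.585: |R|=1.27067 >1
Interval (-3.3333, 0).

z∈(-3.3333,0).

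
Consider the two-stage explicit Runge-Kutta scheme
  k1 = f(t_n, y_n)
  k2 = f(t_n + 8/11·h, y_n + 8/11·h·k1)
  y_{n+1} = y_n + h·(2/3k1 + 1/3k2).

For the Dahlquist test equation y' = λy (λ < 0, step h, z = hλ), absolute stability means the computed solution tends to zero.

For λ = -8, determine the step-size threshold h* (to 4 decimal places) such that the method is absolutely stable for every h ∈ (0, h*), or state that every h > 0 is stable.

Set f=λy, z=hλ:
  k1=λy_n ⇒ h·k1=z·y_n;  k2=λ(1+8/11z)y_n ⇒ h·k2=z(1+8/11z)y_n
  y_{n+1}/y_n = 1 + 2/3z + 1/3z(1+8/11z) = 1 + z + 8/33z²
  so R(z) = 1 + z + 8/33z².

Need |R(x)|<1, x<0.
x=-1.61: |R|=0.0184
R=1: x+8/33x²=0 ⇒ x=−33/8=-4.1250; min R=1−1/(4·8/33)=-0.0312>−1
Confirm numerically:
  x=-2.800: |R|=0.10061 <1
  x=-2.223: |R|=0.02501 <1
  x=-2.160: |R|=0.02895 <1
  x=-2.073: |R|=0.03122 <1
  x=-4.677: |R|=1.62587 >1
  x=-4.354: |R|=1.24171 >1
Stable set (-4.1250, 0).

(-4.1250,0); λ=-8 ⇒ h* = (33/8)/8 = 0.5156.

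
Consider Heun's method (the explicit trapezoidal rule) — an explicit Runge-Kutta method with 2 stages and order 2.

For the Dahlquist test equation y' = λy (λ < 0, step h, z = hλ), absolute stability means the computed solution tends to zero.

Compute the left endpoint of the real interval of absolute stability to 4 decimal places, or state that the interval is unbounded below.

left endpoint -2.0000.

Set f=λy, z=hλ:
  order 2, 2-stage ⇒ R(z)=1+z+z^2/2
  (e.g. R(-0.69)=0.54805, |R|=0.54805)

Need |R(x)|<1, x<0.
x=-0.69: |R|=0.5481
|R(-2.34)|=1.3978 |R(-1.52)|=0.6352 |R(-0.72)|=0.5392
Bisect:
  x_lo=-2.5854 |R|=1.7568  x_hi=-0.3243 |R|=0.7283
  mid=-1.45487 |R|=0.60345 →hi
  mid=-2.02015 |R|=1.02035 →lo
  mid=-1.73751 |R|=0.77196 →hi
  mid=-1.87883 |R|=0.88617 →hi
  mid=-1.94949 |R|=0.95076 →hi
  mid=-1.98482 |R|=0.98493 →hi
  mid=-2.00248 |R|=1.00249 →lo
  mid=-1.99365 |R|=0.99367 →hi
  mid=-1.99807 |R|=0.99807 →hi
  ...
  [-2.00014,-2.00000] ⇒ x*=-2.0000
So |R|<1 on (-2.0000, 0).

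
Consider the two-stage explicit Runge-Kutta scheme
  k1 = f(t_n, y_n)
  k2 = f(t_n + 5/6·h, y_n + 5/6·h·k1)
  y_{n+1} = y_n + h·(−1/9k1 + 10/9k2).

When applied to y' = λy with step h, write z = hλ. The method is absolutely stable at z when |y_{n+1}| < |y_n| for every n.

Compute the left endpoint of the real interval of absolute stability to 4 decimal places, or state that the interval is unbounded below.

On y'=λy, z=hλ:
  k1=λy_n ⇒ h·k1=z·y_n;  k2=λ(1+5/6z)y_n ⇒ h·k2=z(1+5/6z)y_n
  y_{n+1}/y_n = 1 − 1/9z + 10/9z(1+5/6z) = 1 + z + 25/27z²
  R(z) = 1 + z + 25/27z².

Solve |R(x)|<1 on ℝ⁻.
x=-1.52: |R|=1.6193
R=1: x+25/27x²=0 ⇒ x=−27/25=-1.0800; min R=1−1/(4·25/27)=0.7300>−1
Confirm numerically:
  x=-0.796: |R|=0.79068 <1
  x=-0.713: |R|=0.75771 <1
  x=-0.515: |R|=0.73058 <1
  x=-1.354: |R|=1.34351 >1
  x=-1.299: |R|=1.26341 >1
Interval (-1.0800, 0).

left endpoint -1.0800.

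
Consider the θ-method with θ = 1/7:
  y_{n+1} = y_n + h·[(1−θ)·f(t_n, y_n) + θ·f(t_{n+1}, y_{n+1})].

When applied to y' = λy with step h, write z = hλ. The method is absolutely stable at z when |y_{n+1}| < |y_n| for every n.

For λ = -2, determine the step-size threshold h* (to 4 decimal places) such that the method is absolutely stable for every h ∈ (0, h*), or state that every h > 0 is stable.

(-2.8000,0); λ=-2 ⇒ h* = (14/5)/2 = 1.4000.

On y'=λy, z=hλ:
  y_{n+1} = y_n + z·[6/7·y_n + 1/7·y_{n+1}] ⇒ (1 − 1/7z)y_{n+1} = (1 + 6/7z)y_n
  R(z) = (1 + 6/7z)/(1 − 1/7z).

Find x<0 with |R(x)|<1.
x=-0.57: |R|=0.4729
R=−1: 1+6/7x = −1+1/7x ⇒ -5/7x=2 ⇒ x=2/(-5/7)=-2.8000
Confirm numerically:
  x=-2.454: |R|=0.81701 <1
  x=-1.846: |R|=0.46077 <1
  x=-1.344: |R|=0.12752 <1
  x=-3.125: |R|=1.16049 >1
  x=-2.985: |R|=1.09264 >1
  x=-2.983: |R|=1.09166 >1
So |R|<1 on (-2.8000, 0).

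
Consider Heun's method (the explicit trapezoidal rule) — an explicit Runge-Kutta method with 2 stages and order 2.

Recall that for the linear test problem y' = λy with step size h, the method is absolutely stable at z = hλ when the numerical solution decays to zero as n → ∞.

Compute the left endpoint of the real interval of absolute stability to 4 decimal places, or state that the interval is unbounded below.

left endpoint -2.0000.

Test eqn y'=λy, z=hλ:
  order 2, 2-stage ⇒ R(z)=1+z+z^2/2
  (e.g. R(-1.77)=0.79645, |R|=0.79645)

Boundary: |R(x)|=1, x<0.
x=-1.77: |R|=0.7964
|R(-2.12)|=1.1272 |R(-2.08)|=1.0832 |R(-1.52)|=0.6352
Bisect:
  x_lo=-2.8611 |R|=2.2318  x_hi=-0.3479 |R|=0.7126
  mid=-1.60447 |R|=0.68269 →hi
  mid=-2.23278 |R|=1.25987 →lo
  mid=-1.91862 |R|=0.92193 →hi
  mid=-2.07570 |R|=1.07857 →lo
  mid=-1.99716 |R|=0.99717 →hi
  mid=-2.03643 |R|=1.03709 →lo
  mid=-2.01680 |R|=1.01694 →lo
  ...
  [-2.00008,-1.99992] ⇒ x*=-2.0000
So |R|<1 on (-2.0000, 0).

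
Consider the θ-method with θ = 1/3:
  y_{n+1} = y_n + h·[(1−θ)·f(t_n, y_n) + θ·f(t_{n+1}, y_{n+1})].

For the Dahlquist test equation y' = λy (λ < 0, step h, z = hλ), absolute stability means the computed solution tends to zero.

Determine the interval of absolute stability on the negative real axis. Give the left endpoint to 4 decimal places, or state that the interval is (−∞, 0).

Test eqn y'=λy, z=hλ:
  y_{n+1} = y_n + z·[2/3·y_n + 1/3·y_{n+1}] ⇒ (1 − 1/3z)y_{n+1} = (1 + 2/3z)y_n
  so R(z) = (1 + 2/3z)/(1 − 1/3z).

Solve |R(x)|<1 on ℝ⁻.
x=-1.3: |R|=0.0930
R=−1: 1+2/3x = −1+1/3x ⇒ -1/3x=2 ⇒ x=2/(-1/3)=-6.0000
Confirm numerically:
  x=-3.713: |R|=0.65932 <1
  x=-3.264: |R|=0.56322 <1
  x=-2.987: |R|=0.49674 <1
  x=-6.585: |R|=1.06103 >1
  x=-6.372: |R|=1.03969 >1
  x=-6.310: |R|=1.03330 >1
Interval (-6.0000, 0).

(-6.0000, 0).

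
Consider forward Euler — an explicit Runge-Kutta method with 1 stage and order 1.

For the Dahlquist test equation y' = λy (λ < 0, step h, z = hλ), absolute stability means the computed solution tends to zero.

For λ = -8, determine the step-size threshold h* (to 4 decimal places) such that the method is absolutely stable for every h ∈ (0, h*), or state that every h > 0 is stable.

Set f=λy, z=hλ:
  order 1, 1-stage ⇒ R(z)=1+z
  (e.g. R(-1.63)=-0.63000, |R|=0.63000)

Boundary: |R(x)|=1, x<0.
x=-1.63: |R|=0.6300
|R(-1.89)|=0.8900 |R(-1.84)|=0.8400 |R(-1.1)|=0.1000
Bisect:
  x_lo=-2.3793 |R|=1.3793  x_hi=-0.2797 |R|=0.7203
  mid=-1.32947 |R|=0.32947 →hi
  mid=-1.85437 |R|=0.85437 →hi
  mid=-2.11681 |R|=1.11681 →lo
  mid=-1.98559 |R|=0.98559 →hi
  mid=-2.05120 |R|=1.05120 →lo
  mid=-2.01840 |R|=1.01840 →lo
  mid=-2.00199 |R|=1.00199 →lo
  mid=-1.99379 |R|=0.99379 →hi
  mid=-1.99789 |R|=0.99789 →hi
  ...
  [-2.00007,-1.99994] ⇒ x*=-2.0000
So |R|<1 on (-2.0000, 0).

(-2.0000,0); λ=-8 ⇒ h* = 0.2500.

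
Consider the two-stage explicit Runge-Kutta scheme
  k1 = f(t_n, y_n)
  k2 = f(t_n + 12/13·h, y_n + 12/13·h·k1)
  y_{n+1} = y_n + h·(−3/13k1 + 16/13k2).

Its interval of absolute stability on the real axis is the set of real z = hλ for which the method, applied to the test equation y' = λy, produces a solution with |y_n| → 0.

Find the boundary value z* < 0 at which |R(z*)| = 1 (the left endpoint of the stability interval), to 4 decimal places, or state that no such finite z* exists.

left endpoint -0.8802.

Set f=λy, z=hλ:
  k1=λy_n ⇒ h·k1=z·y_n;  k2=λ(1+12/13z)y_n ⇒ h·k2=z(1+12/13z)y_n
  y_{n+1}/y_n = 1 − 3/13z + 16/13z(1+12/13z) = 1 + z + 192/169z²
  ⇒ R(z) = 1 + z + 192/169z².

Boundary: |R(x)|=1, x<0.
x=-1.76: |R|=2.7592
R=1: x+192/169x²=0 ⇒ x=−169/192=-0.8802; min R=1−1/(4·192/169)=0.7799>−1
Confirm numerically:
  x=-0.775: |R|=0.90737 <1
  x=-0.723: |R|=0.87087 <1
  x=-0.697: |R|=0.85493 <1
  x=-0.488: |R|=0.78255 <1
  x=-1.469: |R|=1.98265 >1
  x=-1.323: |R|=1.66554 >1
  x=-1.040: |R|=1.18880 >1
Interval (-0.8802, 0).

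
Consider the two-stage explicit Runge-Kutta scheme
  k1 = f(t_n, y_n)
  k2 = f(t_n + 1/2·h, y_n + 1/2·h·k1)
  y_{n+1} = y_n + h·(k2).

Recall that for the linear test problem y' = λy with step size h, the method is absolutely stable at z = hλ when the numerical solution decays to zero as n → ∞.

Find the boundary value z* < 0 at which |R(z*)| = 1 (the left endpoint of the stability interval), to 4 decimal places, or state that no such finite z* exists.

Test eqn y'=λy, z=hλ:
  k1=λy_n ⇒ h·k1=z·y_n;  k2=λ(1+1/2z)y_n ⇒ h·k2=z(1+1/2z)y_n
  y_{n+1}/y_n = 1 + z(1+1/2z) = 1 + z + 1/2z²
  so R(z) = 1 + z + 1/2z².

Boundary: |R(x)|=1, x<0.
x=-1.48: |R|=0.6152
R=1: x+1/2x²=0 ⇒ x=−2=-2.0000; min R=1−1/(4·1/2)=0.5000>−1
Confirm numerically:
  x=-1.129: |R|=0.50832 <1
  x=-0.859: |R|=0.50994 <1
  x=-0.801: |R|=0.51980 <1
  x=-2.404: |R|=1.48561 >1
  x=-2.361: |R|=1.42616 >1
  x=-2.238: |R|=1.26632 >1
Interval (-2.0000, 0).

left endpoint -2.0000.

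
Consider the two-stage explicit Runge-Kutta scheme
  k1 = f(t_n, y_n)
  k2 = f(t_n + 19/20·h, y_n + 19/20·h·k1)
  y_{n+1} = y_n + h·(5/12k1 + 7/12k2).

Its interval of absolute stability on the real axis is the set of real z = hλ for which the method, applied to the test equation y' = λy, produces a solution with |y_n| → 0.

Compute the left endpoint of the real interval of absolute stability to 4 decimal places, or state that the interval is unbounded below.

Set f=λy, z=hλ:
  k1=λy_n ⇒ h·k1=z·y_n;  k2=λ(1+19/20z)y_n ⇒ h·k2=z(1+19/20z)y_n
  y_{n+1}/y_n = 1 + 5/12z + 7/12z(1+19/20z) = 1 + z + 133/240z²
  ⇒ R(z) = 1 + z + 133/240z².

Need |R(x)|<1, x<0.
x=-1.58: |R|=0.8034
R=1: x+133/240x²=0 ⇒ x=−240/133=-1.8045; min R=1−1/(4·133/240)=0.5489>−1
Confirm numerically:
  x=-1.712: |R|=0.91223 <1
  x=-1.682: |R|=0.88581 <1
  x=-1.660: |R|=0.86706 <1
  x=-2.200: |R|=1.48217 >1
  x=-2.036: |R|=1.26118 >1
  x=-1.828: |R|=1.02379 >1
Interval (-1.8045, 0).

z* = -1.8045.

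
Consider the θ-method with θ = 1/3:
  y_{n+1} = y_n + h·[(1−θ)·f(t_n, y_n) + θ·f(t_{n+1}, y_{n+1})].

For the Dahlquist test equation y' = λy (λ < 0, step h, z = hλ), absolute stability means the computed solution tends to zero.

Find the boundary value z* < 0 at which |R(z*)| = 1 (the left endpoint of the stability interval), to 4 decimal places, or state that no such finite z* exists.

left endpoint -6.0000.

Test eqn y'=λy, z=hλ:
  y_{n+1} = y_n + z·[2/3·y_n + 1/3·y_{n+1}] ⇒ (1 − 1/3z)y_{n+1} = (1 + 2/3z)y_n
  ⇒ R(z) = (1 + 2/3z)/(1 − 1/3z).

Solve |R(x)|<1 on ℝ⁻.
x=-0.75: |R|=0.4000
R=−1: 1+2/3x = −1+1/3x ⇒ -1/3x=2 ⇒ x=2/(-1/3)=-6.0000
Confirm numerically:
  x=-5.654: |R|=0.96002 <1
  x=-5.153: |R|=0.89611 <1
  x=-3.269: |R|=0.56436 <1
  x=-2.708: |R|=0.42327 <1
  x=-6.512: |R|=1.05383 >1
  x=-6.355: |R|=1.03795 >1
Interval (-6.0000, 0).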